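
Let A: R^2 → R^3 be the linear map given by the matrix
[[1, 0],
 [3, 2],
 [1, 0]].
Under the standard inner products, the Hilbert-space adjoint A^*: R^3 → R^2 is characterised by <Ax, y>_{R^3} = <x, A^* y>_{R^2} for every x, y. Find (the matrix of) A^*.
A^* = A^T =
[[1, 3, 1],
 [0, 2, 0]]

For real matrices with standard dot products, the defining identity <Ax, y> = <x, A^* y> gives (Ax)^T y = x^T (A^*) y, i.e. x^T A^T y = x^T (A^*) y. Since this holds for all x, y, we must have A^* = A^T. Therefore
A^* =
[[1, 3, 1],
 [0, 2, 0]].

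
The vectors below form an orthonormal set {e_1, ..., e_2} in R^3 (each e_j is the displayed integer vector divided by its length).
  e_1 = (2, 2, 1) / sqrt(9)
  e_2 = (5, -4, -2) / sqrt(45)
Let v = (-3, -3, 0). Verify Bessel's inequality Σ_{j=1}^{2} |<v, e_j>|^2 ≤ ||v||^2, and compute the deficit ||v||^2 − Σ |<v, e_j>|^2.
Σ |<v, e_j>|^2 = 81/5; ||v||^2 = 18; deficit = 9/5

Write each e_j = u_j / sqrt(<u_j, u_j>) where u_j is the displayed integer vector. Then <v, e_j> = <v, u_j> / sqrt(<u_j, u_j>), so |<v, e_j>|^2 = <v, u_j>^2 / <u_j, u_j>.
Coefficients: <v, e_1> = -12/sqrt(9), <v, e_2> = -3/sqrt(45).
Square and sum: Σ |<v, e_j>|^2 = 81/5.
Compute ||v||^2 = v·v = 18.
Deficit = 18 − 81/5 = 9/5 ≥ 0, confirming Bessel's inequality. (The deficit equals ||v − Σ <v,e_j> e_j||^2, the squared distance from v to span{e_j}.)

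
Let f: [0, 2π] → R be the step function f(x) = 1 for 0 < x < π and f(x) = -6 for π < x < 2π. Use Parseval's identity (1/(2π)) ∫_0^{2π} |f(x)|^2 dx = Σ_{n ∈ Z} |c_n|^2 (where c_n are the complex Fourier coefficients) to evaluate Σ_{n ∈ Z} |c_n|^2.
Σ |c_n|^2 = 37/2

Parseval equates the L^2 energy of f (normalised by 1/(2π)) with the ℓ^2 sum of its Fourier coefficients: (1/(2π)) ∫_0^{2π} |f|^2 = Σ |c_n|^2.
Compute the left side: (1/(2π)) [∫_0^π 1^2 dx + ∫_π^{2π} (-6)^2 dx] = (1/(2π)) · (1π + 36π) = (1 + 36)/2 = 37/2.
So Σ_{n ∈ Z} |c_n|^2 = 37/2.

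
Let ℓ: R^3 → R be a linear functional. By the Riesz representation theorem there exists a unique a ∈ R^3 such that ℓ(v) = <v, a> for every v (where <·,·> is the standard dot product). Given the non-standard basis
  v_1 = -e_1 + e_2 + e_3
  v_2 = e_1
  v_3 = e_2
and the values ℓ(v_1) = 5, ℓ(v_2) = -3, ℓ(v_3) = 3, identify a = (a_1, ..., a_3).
a = (-3, 3, -1)

Write a = (a_1, ..., a_3) in the standard basis. For each basis vector v_i, ℓ(v_i) = <v_i, a> is a linear equation in the a_j's. Collect the n equations into a matrix system V a = ℓ, where row i of V is v_i (expressed in the standard basis). Since V is invertible (lower-triangular with 1s on the diagonal, up to permutation), solve by back-substitution:
  V =
[[-1, 1, 1],
 [1, 0, 0],
 [0, 1, 0]]
  V a = (5, -3, 3)
Solving gives a = (-3, 3, -1).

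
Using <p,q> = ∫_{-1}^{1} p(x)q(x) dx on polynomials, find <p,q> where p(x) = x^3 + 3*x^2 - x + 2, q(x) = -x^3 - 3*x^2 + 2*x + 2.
<p,q> = 418/105

Expand the product: p(x)·q(x) = -x^6 - 6*x^5 - 6*x^4 + 9*x^3 - 2*x^2 + 2*x + 4.
∫_{-1}^{1} of each monomial x^k gives [2/(k+1) if k even, 0 if k odd]. Integrating term-by-term (or equivalently evaluating the antiderivative F(x) = -x^7/7 - x^6 - 6*x^5/5 + 9*x^4/4 - 2*x^3/3 + x^2 + 4*x at the endpoints):
  F(1) − F(−1) = 1781/420 − (109/420) = 418/105.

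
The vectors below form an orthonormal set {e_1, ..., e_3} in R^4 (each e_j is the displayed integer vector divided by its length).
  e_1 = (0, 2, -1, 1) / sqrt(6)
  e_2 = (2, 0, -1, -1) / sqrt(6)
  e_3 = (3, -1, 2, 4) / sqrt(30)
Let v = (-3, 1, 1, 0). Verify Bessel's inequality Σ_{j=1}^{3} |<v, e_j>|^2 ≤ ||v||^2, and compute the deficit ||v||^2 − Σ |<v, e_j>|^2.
Σ |<v, e_j>|^2 = 157/15; ||v||^2 = 11; deficit = 8/15

Write each e_j = u_j / sqrt(<u_j, u_j>) where u_j is the displayed integer vector. Then <v, e_j> = <v, u_j> / sqrt(<u_j, u_j>), so |<v, e_j>|^2 = <v, u_j>^2 / <u_j, u_j>.
Coefficients: <v, e_1> = 1/sqrt(6), <v, e_2> = -7/sqrt(6), <v, e_3> = -8/sqrt(30).
Square and sum: Σ |<v, e_j>|^2 = 157/15.
Compute ||v||^2 = v·v = 11.
Deficit = 11 − 157/15 = 8/15 ≥ 0, confirming Bessel's inequality. (The deficit equals ||v − Σ <v,e_j> e_j||^2, the squared distance from v to span{e_j}.)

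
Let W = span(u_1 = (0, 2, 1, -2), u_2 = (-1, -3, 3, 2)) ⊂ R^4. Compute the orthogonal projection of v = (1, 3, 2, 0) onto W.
proj_W(v) = (-10/79, 126/79, 108/79, -136/79)

Set up U = [u_1 | ... | u_2] ∈ R^(4×2). The projector onto W = col(U) is P = U (U^T U)^(-1) U^T.
Compute U^T U =
  [9, -7]
  [-7, 23],
and U^T v = (8, -4).
Solve U^T U · c = U^T v for the coefficients: c = (78/79, 10/79). The projection is proj_W(v) = U c.
Check: (v - proj_W(v)) · u_1 = 0  (should be 0).
Check: (v - proj_W(v)) · u_2 = 0  (should be 0).
Result: proj_W(v) = (-10/79, 126/79, 108/79, -136/79).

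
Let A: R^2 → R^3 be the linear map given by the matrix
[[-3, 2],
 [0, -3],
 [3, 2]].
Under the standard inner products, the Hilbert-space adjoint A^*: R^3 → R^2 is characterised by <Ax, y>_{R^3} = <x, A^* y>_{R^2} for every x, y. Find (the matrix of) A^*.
A^* = A^T =
[[-3, 0, 3],
 [2, -3, 2]]

For real matrices with standard dot products, the defining identity <Ax, y> = <x, A^* y> gives (Ax)^T y = x^T (A^*) y, i.e. x^T A^T y = x^T (A^*) y. Since this holds for all x, y, we must have A^* = A^T. Therefore
A^* =
[[-3, 0, 3],
 [2, -3, 2]].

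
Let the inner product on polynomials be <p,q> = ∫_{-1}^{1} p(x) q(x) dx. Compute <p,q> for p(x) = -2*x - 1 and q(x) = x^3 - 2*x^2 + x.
<p,q> = -4/5

Expand the product: p(x)·q(x) = -2*x^4 + 3*x^3 - x.
∫_{-1}^{1} of each monomial x^k gives [2/(k+1) if k even, 0 if k odd]. Integrating term-by-term (or equivalently evaluating the antiderivative F(x) = -2*x^5/5 + 3*x^4/4 - x^2/2 at the endpoints):
  F(1) − F(−1) = -3/20 − (13/20) = -4/5.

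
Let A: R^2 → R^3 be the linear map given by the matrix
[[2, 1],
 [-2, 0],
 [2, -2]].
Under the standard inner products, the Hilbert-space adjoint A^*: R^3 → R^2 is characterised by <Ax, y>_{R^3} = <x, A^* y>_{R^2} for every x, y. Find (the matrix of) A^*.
A^* = A^T =
[[2, -2, 2],
 [1, 0, -2]]

For real matrices with standard dot products, the defining identity <Ax, y> = <x, A^* y> gives (Ax)^T y = x^T (A^*) y, i.e. x^T A^T y = x^T (A^*) y. Since this holds for all x, y, we must have A^* = A^T. Therefore
A^* =
[[2, -2, 2],
 [1, 0, -2]].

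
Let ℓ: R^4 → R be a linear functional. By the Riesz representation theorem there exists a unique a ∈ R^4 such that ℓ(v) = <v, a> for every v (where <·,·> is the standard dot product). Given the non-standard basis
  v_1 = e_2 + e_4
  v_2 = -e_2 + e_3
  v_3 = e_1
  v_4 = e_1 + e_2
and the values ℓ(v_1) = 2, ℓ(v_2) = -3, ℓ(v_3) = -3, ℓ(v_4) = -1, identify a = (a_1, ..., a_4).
a = (-3, 2, -1, 0)

Write a = (a_1, ..., a_4) in the standard basis. For each basis vector v_i, ℓ(v_i) = <v_i, a> is a linear equation in the a_j's. Collect the n equations into a matrix system V a = ℓ, where row i of V is v_i (expressed in the standard basis). Since V is invertible (lower-triangular with 1s on the diagonal, up to permutation), solve by back-substitution:
  V =
[[0, 1, 0, 1],
 [0, -1, 1, 0],
 [1, 0, 0, 0],
 [1, 1, 0, 0]]
  V a = (2, -3, -3, -1)
Solving gives a = (-3, 2, -1, 0).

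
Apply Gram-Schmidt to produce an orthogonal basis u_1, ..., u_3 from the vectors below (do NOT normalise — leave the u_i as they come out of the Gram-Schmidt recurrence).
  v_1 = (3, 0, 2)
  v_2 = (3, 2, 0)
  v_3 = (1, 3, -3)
Orthogonal basis:
  u_1 = (3, 0, 2)
  u_2 = (12/13, 2, -18/13)
  u_3 = (2/11, -3/11, -3/11)

Apply the Gram-Schmidt recurrence
  u_1 = v_1
  u_i = v_i − Σ_{j<i} ((v_i · u_j) / (u_j · u_j)) · u_j.

Step by step this gives:
  u_1 = (3, 0, 2)
  u_2 = (12/13, 2, -18/13)
  u_3 = (2/11, -3/11, -3/11)

Orthogonality check:
  u_2 · u_1 = 0 (should be 0)
  u_3 · u_1 = 0 (should be 0)
  u_3 · u_2 = 0 (should be 0)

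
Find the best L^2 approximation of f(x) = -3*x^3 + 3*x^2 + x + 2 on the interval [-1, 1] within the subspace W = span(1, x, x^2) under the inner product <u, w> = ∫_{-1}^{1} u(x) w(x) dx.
g(x) = 3*x^2 - 4*x/5 + 2

The best approximation g ∈ W is the orthogonal projection of f onto W. Writing g = a_0 + a_1 x + a_2 x^2, the coefficients solve the normal equations G · a = b where
  G_{ij} = <φ_i, φ_j> and b_i = <f, φ_i>, with φ_0 = 1, φ_1 = x, φ_2 = x^2.
G =
  [2, 0, 2/3]
  [0, 2/3, 0]
  [2/3, 0, 2/5],
b = (6, -8/15, 38/15).
Solving gives a_0 = 2, a_1 = -4/5, a_2 = 3, so
  g(x) = 3*x^2 - 4*x/5 + 2.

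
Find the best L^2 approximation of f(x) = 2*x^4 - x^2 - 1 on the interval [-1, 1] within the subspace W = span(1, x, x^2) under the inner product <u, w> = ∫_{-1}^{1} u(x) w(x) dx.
g(x) = 5*x^2/7 - 41/35

The best approximation g ∈ W is the orthogonal projection of f onto W. Writing g = a_0 + a_1 x + a_2 x^2, the coefficients solve the normal equations G · a = b where
  G_{ij} = <φ_i, φ_j> and b_i = <f, φ_i>, with φ_0 = 1, φ_1 = x, φ_2 = x^2.
G =
  [2, 0, 2/3]
  [0, 2/3, 0]
  [2/3, 0, 2/5],
b = (-28/15, 0, -52/105).
Solving gives a_0 = -41/35, a_1 = 0, a_2 = 5/7, so
  g(x) = 5*x^2/7 - 41/35.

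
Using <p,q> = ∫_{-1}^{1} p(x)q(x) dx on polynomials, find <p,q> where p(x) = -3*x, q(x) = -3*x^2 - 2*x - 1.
<p,q> = 4

Expand the product: p(x)·q(x) = 9*x^3 + 6*x^2 + 3*x.
∫_{-1}^{1} of each monomial x^k gives [2/(k+1) if k even, 0 if k odd]. Integrating term-by-term (or equivalently evaluating the antiderivative F(x) = 9*x^4/4 + 2*x^3 + 3*x^2/2 at the endpoints):
  F(1) − F(−1) = 23/4 − (7/4) = 4.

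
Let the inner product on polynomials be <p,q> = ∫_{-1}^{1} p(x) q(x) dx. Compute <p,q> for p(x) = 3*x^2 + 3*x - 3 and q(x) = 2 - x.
<p,q> = -10

Expand the product: p(x)·q(x) = -3*x^3 + 3*x^2 + 9*x - 6.
∫_{-1}^{1} of each monomial x^k gives [2/(k+1) if k even, 0 if k odd]. Integrating term-by-term (or equivalently evaluating the antiderivative F(x) = -3*x^4/4 + x^3 + 9*x^2/2 - 6*x at the endpoints):
  F(1) − F(−1) = -5/4 − (35/4) = -10.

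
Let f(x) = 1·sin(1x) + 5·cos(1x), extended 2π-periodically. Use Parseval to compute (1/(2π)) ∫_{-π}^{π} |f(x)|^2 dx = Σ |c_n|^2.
Σ |c_n|^2 = 13

Expand |f|^2 and use orthogonality of {sin(nx), cos(mx)} on [-π, π]:
  ∫_{-π}^{π} sin(nx)^2 dx = π, ∫ cos(mx)^2 dx = π, and cross terms integrate to 0.
So ∫_{-π}^{π} f(x)^2 dx = 1^2 · π + 5^2 · π = (1 + 25)π.
Divide by 2π: (1 + 25)/2 = 13.
By Parseval, this equals Σ |c_n|^2.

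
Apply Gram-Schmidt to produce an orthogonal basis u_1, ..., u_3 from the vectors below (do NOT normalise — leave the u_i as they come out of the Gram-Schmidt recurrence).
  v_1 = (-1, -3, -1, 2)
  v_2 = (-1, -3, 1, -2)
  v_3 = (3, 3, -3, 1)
Orthogonal basis:
  u_1 = (-1, -3, -1, 2)
  u_2 = (-2/3, -2, 4/3, -8/3)
  u_3 = (9/5, -3/5, -2, -1)

Apply the Gram-Schmidt recurrence
  u_1 = v_1
  u_i = v_i − Σ_{j<i} ((v_i · u_j) / (u_j · u_j)) · u_j.

Step by step this gives:
  u_1 = (-1, -3, -1, 2)
  u_2 = (-2/3, -2, 4/3, -8/3)
  u_3 = (9/5, -3/5, -2, -1)

Orthogonality check:
  u_2 · u_1 = 0 (should be 0)
  u_3 · u_1 = 0 (should be 0)
  u_3 · u_2 = 0 (should be 0)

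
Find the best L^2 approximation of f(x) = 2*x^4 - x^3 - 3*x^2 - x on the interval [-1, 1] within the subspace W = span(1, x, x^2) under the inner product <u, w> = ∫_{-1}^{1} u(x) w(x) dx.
g(x) = -9*x^2/7 - 8*x/5 - 6/35

The best approximation g ∈ W is the orthogonal projection of f onto W. Writing g = a_0 + a_1 x + a_2 x^2, the coefficients solve the normal equations G · a = b where
  G_{ij} = <φ_i, φ_j> and b_i = <f, φ_i>, with φ_0 = 1, φ_1 = x, φ_2 = x^2.
G =
  [2, 0, 2/3]
  [0, 2/3, 0]
  [2/3, 0, 2/5],
b = (-6/5, -16/15, -22/35).
Solving gives a_0 = -6/35, a_1 = -8/5, a_2 = -9/7, so
  g(x) = -9*x^2/7 - 8*x/5 - 6/35.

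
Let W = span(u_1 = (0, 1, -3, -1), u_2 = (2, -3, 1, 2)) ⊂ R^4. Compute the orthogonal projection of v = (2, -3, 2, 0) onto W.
proj_W(v) = (93/67, -321/134, 219/134, 114/67)

Set up U = [u_1 | ... | u_2] ∈ R^(4×2). The projector onto W = col(U) is P = U (U^T U)^(-1) U^T.
Compute U^T U =
  [11, -8]
  [-8, 18],
and U^T v = (-9, 15).
Solve U^T U · c = U^T v for the coefficients: c = (-21/67, 93/134). The projection is proj_W(v) = U c.
Check: (v - proj_W(v)) · u_1 = 0  (should be 0).
Check: (v - proj_W(v)) · u_2 = 0  (should be 0).
Result: proj_W(v) = (93/67, -321/134, 219/134, 114/67).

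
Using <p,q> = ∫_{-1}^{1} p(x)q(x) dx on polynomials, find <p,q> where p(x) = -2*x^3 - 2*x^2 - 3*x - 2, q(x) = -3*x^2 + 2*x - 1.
<p,q> = 92/15

Expand the product: p(x)·q(x) = 6*x^5 + 2*x^4 + 7*x^3 + 2*x^2 - x + 2.
∫_{-1}^{1} of each monomial x^k gives [2/(k+1) if k even, 0 if k odd]. Integrating term-by-term (or equivalently evaluating the antiderivative F(x) = x^6 + 2*x^5/5 + 7*x^4/4 + 2*x^3/3 - x^2/2 + 2*x at the endpoints):
  F(1) − F(−1) = 319/60 − (-49/60) = 92/15.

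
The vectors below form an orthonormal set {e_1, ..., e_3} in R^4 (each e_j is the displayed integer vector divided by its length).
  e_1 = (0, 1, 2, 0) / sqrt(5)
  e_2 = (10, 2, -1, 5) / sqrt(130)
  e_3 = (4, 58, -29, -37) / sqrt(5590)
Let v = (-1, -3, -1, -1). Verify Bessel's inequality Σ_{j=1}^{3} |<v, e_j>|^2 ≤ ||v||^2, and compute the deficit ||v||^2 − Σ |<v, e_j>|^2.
Σ |<v, e_j>|^2 = 2219/215; ||v||^2 = 12; deficit = 361/215

Write each e_j = u_j / sqrt(<u_j, u_j>) where u_j is the displayed integer vector. Then <v, e_j> = <v, u_j> / sqrt(<u_j, u_j>), so |<v, e_j>|^2 = <v, u_j>^2 / <u_j, u_j>.
Coefficients: <v, e_1> = -5/sqrt(5), <v, e_2> = -20/sqrt(130), <v, e_3> = -112/sqrt(5590).
Square and sum: Σ |<v, e_j>|^2 = 2219/215.
Compute ||v||^2 = v·v = 12.
Deficit = 12 − 2219/215 = 361/215 ≥ 0, confirming Bessel's inequality. (The deficit equals ||v − Σ <v,e_j> e_j||^2, the squared distance from v to span{e_j}.)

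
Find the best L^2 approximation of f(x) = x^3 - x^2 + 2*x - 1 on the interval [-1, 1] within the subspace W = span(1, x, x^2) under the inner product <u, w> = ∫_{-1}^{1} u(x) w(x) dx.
g(x) = -x^2 + 13*x/5 - 1

The best approximation g ∈ W is the orthogonal projection of f onto W. Writing g = a_0 + a_1 x + a_2 x^2, the coefficients solve the normal equations G · a = b where
  G_{ij} = <φ_i, φ_j> and b_i = <f, φ_i>, with φ_0 = 1, φ_1 = x, φ_2 = x^2.
G =
  [2, 0, 2/3]
  [0, 2/3, 0]
  [2/3, 0, 2/5],
b = (-8/3, 26/15, -16/15).
Solving gives a_0 = -1, a_1 = 13/5, a_2 = -1, so
  g(x) = -x^2 + 13*x/5 - 1.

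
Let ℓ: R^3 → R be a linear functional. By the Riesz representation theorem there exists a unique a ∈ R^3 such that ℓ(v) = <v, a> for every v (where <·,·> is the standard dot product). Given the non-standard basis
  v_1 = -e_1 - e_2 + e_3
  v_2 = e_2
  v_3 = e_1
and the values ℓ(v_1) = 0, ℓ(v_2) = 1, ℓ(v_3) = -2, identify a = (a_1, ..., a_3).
a = (-2, 1, -1)

Write a = (a_1, ..., a_3) in the standard basis. For each basis vector v_i, ℓ(v_i) = <v_i, a> is a linear equation in the a_j's. Collect the n equations into a matrix system V a = ℓ, where row i of V is v_i (expressed in the standard basis). Since V is invertible (lower-triangular with 1s on the diagonal, up to permutation), solve by back-substitution:
  V =
[[-1, -1, 1],
 [0, 1, 0],
 [1, 0, 0]]
  V a = (0, 1, -2)
Solving gives a = (-2, 1, -1).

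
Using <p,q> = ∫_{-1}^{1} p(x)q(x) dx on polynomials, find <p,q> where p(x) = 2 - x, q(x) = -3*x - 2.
<p,q> = -6

Expand the product: p(x)·q(x) = 3*x^2 - 4*x - 4.
∫_{-1}^{1} of each monomial x^k gives [2/(k+1) if k even, 0 if k odd]. Integrating term-by-term (or equivalently evaluating the antiderivative F(x) = x^3 - 2*x^2 - 4*x at the endpoints):
  F(1) − F(−1) = -5 − (1) = -6.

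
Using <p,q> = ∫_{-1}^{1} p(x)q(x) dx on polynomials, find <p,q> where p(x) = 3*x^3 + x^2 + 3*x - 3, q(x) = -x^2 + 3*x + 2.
<p,q> = 8/15

Expand the product: p(x)·q(x) = -3*x^5 + 8*x^4 + 6*x^3 + 14*x^2 - 3*x - 6.
∫_{-1}^{1} of each monomial x^k gives [2/(k+1) if k even, 0 if k odd]. Integrating term-by-term (or equivalently evaluating the antiderivative F(x) = -x^6/2 + 8*x^5/5 + 3*x^4/2 + 14*x^3/3 - 3*x^2/2 - 6*x at the endpoints):
  F(1) − F(−1) = -7/30 − (-23/30) = 8/15.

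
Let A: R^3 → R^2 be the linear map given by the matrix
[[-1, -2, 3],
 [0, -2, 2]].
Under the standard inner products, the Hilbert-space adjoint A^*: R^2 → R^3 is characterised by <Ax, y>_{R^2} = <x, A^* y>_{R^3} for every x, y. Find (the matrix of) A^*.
A^* = A^T =
[[-1, 0],
 [-2, -2],
 [3, 2]]

For real matrices with standard dot products, the defining identity <Ax, y> = <x, A^* y> gives (Ax)^T y = x^T (A^*) y, i.e. x^T A^T y = x^T (A^*) y. Since this holds for all x, y, we must have A^* = A^T. Therefore
A^* =
[[-1, 0],
 [-2, -2],
 [3, 2]].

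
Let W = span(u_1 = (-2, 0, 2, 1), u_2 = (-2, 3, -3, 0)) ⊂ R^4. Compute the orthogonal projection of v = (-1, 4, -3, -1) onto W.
proj_W(v) = (-133/97, 591/194, -719/194, -32/97)

Set up U = [u_1 | ... | u_2] ∈ R^(4×2). The projector onto W = col(U) is P = U (U^T U)^(-1) U^T.
Compute U^T U =
  [9, -2]
  [-2, 22],
and U^T v = (-5, 23).
Solve U^T U · c = U^T v for the coefficients: c = (-32/97, 197/194). The projection is proj_W(v) = U c.
Check: (v - proj_W(v)) · u_1 = 0  (should be 0).
Check: (v - proj_W(v)) · u_2 = 0  (should be 0).
Result: proj_W(v) = (-133/97, 591/194, -719/194, -32/97).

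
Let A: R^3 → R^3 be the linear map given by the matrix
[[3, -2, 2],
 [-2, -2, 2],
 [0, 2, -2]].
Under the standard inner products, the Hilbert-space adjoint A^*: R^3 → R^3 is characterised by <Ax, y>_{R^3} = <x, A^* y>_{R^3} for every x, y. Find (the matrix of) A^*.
A^* = A^T =
[[3, -2, 0],
 [-2, -2, 2],
 [2, 2, -2]]

For real matrices with standard dot products, the defining identity <Ax, y> = <x, A^* y> gives (Ax)^T y = x^T (A^*) y, i.e. x^T A^T y = x^T (A^*) y. Since this holds for all x, y, we must have A^* = A^T. Therefore
A^* =
[[3, -2, 0],
 [-2, -2, 2],
 [2, 2, -2]].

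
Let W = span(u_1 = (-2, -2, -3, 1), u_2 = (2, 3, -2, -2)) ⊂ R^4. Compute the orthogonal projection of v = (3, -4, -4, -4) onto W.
proj_W(v) = (-10/57, 10/19, -215/57, -35/57)

Set up U = [u_1 | ... | u_2] ∈ R^(4×2). The projector onto W = col(U) is P = U (U^T U)^(-1) U^T.
Compute U^T U =
  [18, -6]
  [-6, 21],
and U^T v = (10, 10).
Solve U^T U · c = U^T v for the coefficients: c = (15/19, 40/57). The projection is proj_W(v) = U c.
Check: (v - proj_W(v)) · u_1 = 0  (should be 0).
Check: (v - proj_W(v)) · u_2 = 0  (should be 0).
Result: proj_W(v) = (-10/57, 10/19, -215/57, -35/57).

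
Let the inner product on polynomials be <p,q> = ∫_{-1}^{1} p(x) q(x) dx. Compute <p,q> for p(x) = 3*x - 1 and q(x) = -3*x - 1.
<p,q> = -4

Expand the product: p(x)·q(x) = 1 - 9*x^2.
∫_{-1}^{1} of each monomial x^k gives [2/(k+1) if k even, 0 if k odd]. Integrating term-by-term (or equivalently evaluating the antiderivative F(x) = -3*x^3 + x at the endpoints):
  F(1) − F(−1) = -2 − (2) = -4.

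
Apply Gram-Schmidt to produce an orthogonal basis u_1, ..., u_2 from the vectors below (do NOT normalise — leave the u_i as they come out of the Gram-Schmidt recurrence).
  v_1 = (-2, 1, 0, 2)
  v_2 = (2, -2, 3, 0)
Orthogonal basis:
  u_1 = (-2, 1, 0, 2)
  u_2 = (2/3, -4/3, 3, 4/3)

Apply the Gram-Schmidt recurrence
  u_1 = v_1
  u_i = v_i − Σ_{j<i} ((v_i · u_j) / (u_j · u_j)) · u_j.

Step by step this gives:
  u_1 = (-2, 1, 0, 2)
  u_2 = (2/3, -4/3, 3, 4/3)

Orthogonality check:
  u_2 · u_1 = 0 (should be 0)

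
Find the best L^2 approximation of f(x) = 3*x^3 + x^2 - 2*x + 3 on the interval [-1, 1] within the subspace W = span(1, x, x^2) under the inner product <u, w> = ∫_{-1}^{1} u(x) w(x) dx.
g(x) = x^2 - x/5 + 3

The best approximation g ∈ W is the orthogonal projection of f onto W. Writing g = a_0 + a_1 x + a_2 x^2, the coefficients solve the normal equations G · a = b where
  G_{ij} = <φ_i, φ_j> and b_i = <f, φ_i>, with φ_0 = 1, φ_1 = x, φ_2 = x^2.
G =
  [2, 0, 2/3]
  [0, 2/3, 0]
  [2/3, 0, 2/5],
b = (20/3, -2/15, 12/5).
Solving gives a_0 = 3, a_1 = -1/5, a_2 = 1, so
  g(x) = x^2 - x/5 + 3.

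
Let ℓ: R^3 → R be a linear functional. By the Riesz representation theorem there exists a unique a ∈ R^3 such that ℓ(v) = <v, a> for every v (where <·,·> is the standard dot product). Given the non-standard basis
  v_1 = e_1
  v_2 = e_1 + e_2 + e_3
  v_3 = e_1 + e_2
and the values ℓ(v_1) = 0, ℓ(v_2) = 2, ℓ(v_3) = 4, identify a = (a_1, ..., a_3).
a = (0, 4, -2)

Write a = (a_1, ..., a_3) in the standard basis. For each basis vector v_i, ℓ(v_i) = <v_i, a> is a linear equation in the a_j's. Collect the n equations into a matrix system V a = ℓ, where row i of V is v_i (expressed in the standard basis). Since V is invertible (lower-triangular with 1s on the diagonal, up to permutation), solve by back-substitution:
  V =
[[1, 0, 0],
 [1, 1, 1],
 [1, 1, 0]]
  V a = (0, 2, 4)
Solving gives a = (0, 4, -2).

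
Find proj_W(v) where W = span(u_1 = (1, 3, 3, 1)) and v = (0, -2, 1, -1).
proj_W(v) = (-1/5, -3/5, -3/5, -1/5)

Set up U = [u_1 | ... | u_1] ∈ R^(4×1). The projector onto W = col(U) is P = U (U^T U)^(-1) U^T.
Compute U^T U =
  [20],
and U^T v = (-4).
Solve U^T U · c = U^T v for the coefficients: c = (-1/5). The projection is proj_W(v) = U c.
Check: (v - proj_W(v)) · u_1 = 0  (should be 0).
Result: proj_W(v) = (-1/5, -3/5, -3/5, -1/5).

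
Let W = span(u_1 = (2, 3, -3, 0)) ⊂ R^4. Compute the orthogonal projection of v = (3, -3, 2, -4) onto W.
proj_W(v) = (-9/11, -27/22, 27/22, 0)

Set up U = [u_1 | ... | u_1] ∈ R^(4×1). The projector onto W = col(U) is P = U (U^T U)^(-1) U^T.
Compute U^T U =
  [22],
and U^T v = (-9).
Solve U^T U · c = U^T v for the coefficients: c = (-9/22). The projection is proj_W(v) = U c.
Check: (v - proj_W(v)) · u_1 = 0  (should be 0).
Result: proj_W(v) = (-9/11, -27/22, 27/22, 0).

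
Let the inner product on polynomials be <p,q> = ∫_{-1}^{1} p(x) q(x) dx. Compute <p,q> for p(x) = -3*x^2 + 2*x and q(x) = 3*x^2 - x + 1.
<p,q> = -104/15

Expand the product: p(x)·q(x) = -9*x^4 + 9*x^3 - 5*x^2 + 2*x.
∫_{-1}^{1} of each monomial x^k gives [2/(k+1) if k even, 0 if k odd]. Integrating term-by-term (or equivalently evaluating the antiderivative F(x) = -9*x^5/5 + 9*x^4/4 - 5*x^3/3 + x^2 at the endpoints):
  F(1) − F(−1) = -13/60 − (403/60) = -104/15.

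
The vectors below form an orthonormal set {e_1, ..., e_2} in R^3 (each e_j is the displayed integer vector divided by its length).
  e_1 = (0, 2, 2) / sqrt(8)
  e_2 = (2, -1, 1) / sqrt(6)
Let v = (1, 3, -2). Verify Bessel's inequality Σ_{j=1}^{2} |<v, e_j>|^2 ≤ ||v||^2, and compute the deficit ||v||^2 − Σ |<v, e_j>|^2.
Σ |<v, e_j>|^2 = 2; ||v||^2 = 14; deficit = 12

Write each e_j = u_j / sqrt(<u_j, u_j>) where u_j is the displayed integer vector. Then <v, e_j> = <v, u_j> / sqrt(<u_j, u_j>), so |<v, e_j>|^2 = <v, u_j>^2 / <u_j, u_j>.
Coefficients: <v, e_1> = 2/sqrt(8), <v, e_2> = -3/sqrt(6).
Square and sum: Σ |<v, e_j>|^2 = 2.
Compute ||v||^2 = v·v = 14.
Deficit = 14 − 2 = 12 ≥ 0, confirming Bessel's inequality. (The deficit equals ||v − Σ <v,e_j> e_j||^2, the squared distance from v to span{e_j}.)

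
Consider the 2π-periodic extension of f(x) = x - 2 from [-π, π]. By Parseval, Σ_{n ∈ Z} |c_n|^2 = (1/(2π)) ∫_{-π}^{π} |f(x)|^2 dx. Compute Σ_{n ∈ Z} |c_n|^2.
Σ |c_n|^2 = π^2/3 + 4

Expand and integrate term by term over [-π, π]:
  ∫ (x)^2 dx = 1·(2π^3/3); ∫ 2·1·(-2)·x dx = 0 (odd integrand); ∫ (-2)^2 dx = 4·2π.
So (1/(2π)) ∫_{-π}^{π} (x - 2)^2 dx = 1π^2/3 + 4 = π^2/3 + 4.
Parseval ⇒ Σ |c_n|^2 = π^2/3 + 4.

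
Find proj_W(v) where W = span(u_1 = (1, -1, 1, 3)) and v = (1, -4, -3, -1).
proj_W(v) = (-1/12, 1/12, -1/12, -1/4)

Set up U = [u_1 | ... | u_1] ∈ R^(4×1). The projector onto W = col(U) is P = U (U^T U)^(-1) U^T.
Compute U^T U =
  [12],
and U^T v = (-1).
Solve U^T U · c = U^T v for the coefficients: c = (-1/12). The projection is proj_W(v) = U c.
Check: (v - proj_W(v)) · u_1 = 0  (should be 0).
Result: proj_W(v) = (-1/12, 1/12, -1/12, -1/4).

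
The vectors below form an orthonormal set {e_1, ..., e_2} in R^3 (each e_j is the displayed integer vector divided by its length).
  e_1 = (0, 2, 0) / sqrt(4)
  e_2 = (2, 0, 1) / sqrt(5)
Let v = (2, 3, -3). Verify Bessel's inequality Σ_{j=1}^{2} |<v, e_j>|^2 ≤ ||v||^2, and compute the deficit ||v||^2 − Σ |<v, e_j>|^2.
Σ |<v, e_j>|^2 = 46/5; ||v||^2 = 22; deficit = 64/5

Write each e_j = u_j / sqrt(<u_j, u_j>) where u_j is the displayed integer vector. Then <v, e_j> = <v, u_j> / sqrt(<u_j, u_j>), so |<v, e_j>|^2 = <v, u_j>^2 / <u_j, u_j>.
Coefficients: <v, e_1> = 6/sqrt(4), <v, e_2> = 1/sqrt(5).
Square and sum: Σ |<v, e_j>|^2 = 46/5.
Compute ||v||^2 = v·v = 22.
Deficit = 22 − 46/5 = 64/5 ≥ 0, confirming Bessel's inequality. (The deficit equals ||v − Σ <v,e_j> e_j||^2, the squared distance from v to span{e_j}.)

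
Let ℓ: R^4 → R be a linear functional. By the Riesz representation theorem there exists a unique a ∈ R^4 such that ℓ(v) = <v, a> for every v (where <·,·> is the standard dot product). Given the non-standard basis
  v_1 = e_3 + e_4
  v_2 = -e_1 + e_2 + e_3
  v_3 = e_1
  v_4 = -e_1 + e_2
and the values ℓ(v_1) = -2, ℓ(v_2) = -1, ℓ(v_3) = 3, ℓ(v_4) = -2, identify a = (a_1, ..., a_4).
a = (3, 1, 1, -3)

Write a = (a_1, ..., a_4) in the standard basis. For each basis vector v_i, ℓ(v_i) = <v_i, a> is a linear equation in the a_j's. Collect the n equations into a matrix system V a = ℓ, where row i of V is v_i (expressed in the standard basis). Since V is invertible (lower-triangular with 1s on the diagonal, up to permutation), solve by back-substitution:
  V =
[[0, 0, 1, 1],
 [-1, 1, 1, 0],
 [1, 0, 0, 0],
 [-1, 1, 0, 0]]
  V a = (-2, -1, 3, -2)
Solving gives a = (3, 1, 1, -3).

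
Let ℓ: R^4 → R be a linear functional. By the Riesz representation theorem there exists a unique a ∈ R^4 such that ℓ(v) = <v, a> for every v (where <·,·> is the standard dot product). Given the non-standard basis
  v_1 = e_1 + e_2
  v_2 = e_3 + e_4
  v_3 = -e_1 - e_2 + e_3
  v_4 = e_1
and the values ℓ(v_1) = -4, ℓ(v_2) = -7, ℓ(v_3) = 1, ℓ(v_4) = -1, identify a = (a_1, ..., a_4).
a = (-1, -3, -3, -4)

Write a = (a_1, ..., a_4) in the standard basis. For each basis vector v_i, ℓ(v_i) = <v_i, a> is a linear equation in the a_j's. Collect the n equations into a matrix system V a = ℓ, where row i of V is v_i (expressed in the standard basis). Since V is invertible (lower-triangular with 1s on the diagonal, up to permutation), solve by back-substitution:
  V =
[[1, 1, 0, 0],
 [0, 0, 1, 1],
 [-1, -1, 1, 0],
 [1, 0, 0, 0]]
  V a = (-4, -7, 1, -1)
Solving gives a = (-1, -3, -3, -4).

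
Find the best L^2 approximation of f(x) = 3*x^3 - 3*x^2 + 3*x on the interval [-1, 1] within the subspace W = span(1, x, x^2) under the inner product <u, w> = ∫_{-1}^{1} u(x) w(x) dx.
g(x) = -3*x^2 + 24*x/5

The best approximation g ∈ W is the orthogonal projection of f onto W. Writing g = a_0 + a_1 x + a_2 x^2, the coefficients solve the normal equations G · a = b where
  G_{ij} = <φ_i, φ_j> and b_i = <f, φ_i>, with φ_0 = 1, φ_1 = x, φ_2 = x^2.
G =
  [2, 0, 2/3]
  [0, 2/3, 0]
  [2/3, 0, 2/5],
b = (-2, 16/5, -6/5).
Solving gives a_0 = 0, a_1 = 24/5, a_2 = -3, so
  g(x) = -3*x^2 + 24*x/5.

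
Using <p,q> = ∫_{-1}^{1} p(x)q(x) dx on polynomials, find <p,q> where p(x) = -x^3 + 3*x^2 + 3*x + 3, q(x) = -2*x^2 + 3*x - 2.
<p,q> = -88/5

Expand the product: p(x)·q(x) = 2*x^5 - 9*x^4 + 5*x^3 - 3*x^2 + 3*x - 6.
∫_{-1}^{1} of each monomial x^k gives [2/(k+1) if k even, 0 if k odd]. Integrating term-by-term (or equivalently evaluating the antiderivative F(x) = x^6/3 - 9*x^5/5 + 5*x^4/4 - x^3 + 3*x^2/2 - 6*x at the endpoints):
  F(1) − F(−1) = -343/60 − (713/60) = -88/5.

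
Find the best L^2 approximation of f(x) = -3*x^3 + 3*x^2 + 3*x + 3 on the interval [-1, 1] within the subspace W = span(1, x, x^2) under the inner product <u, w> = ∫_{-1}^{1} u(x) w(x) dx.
g(x) = 3*x^2 + 6*x/5 + 3

The best approximation g ∈ W is the orthogonal projection of f onto W. Writing g = a_0 + a_1 x + a_2 x^2, the coefficients solve the normal equations G · a = b where
  G_{ij} = <φ_i, φ_j> and b_i = <f, φ_i>, with φ_0 = 1, φ_1 = x, φ_2 = x^2.
G =
  [2, 0, 2/3]
  [0, 2/3, 0]
  [2/3, 0, 2/5],
b = (8, 4/5, 16/5).
Solving gives a_0 = 3, a_1 = 6/5, a_2 = 3, so
  g(x) = 3*x^2 + 6*x/5 + 3.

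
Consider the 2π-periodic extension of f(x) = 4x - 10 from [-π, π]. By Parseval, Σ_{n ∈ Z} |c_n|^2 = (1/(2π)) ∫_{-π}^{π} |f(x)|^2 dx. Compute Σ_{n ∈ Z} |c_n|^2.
Σ |c_n|^2 = 16π^2/3 + 100

Expand and integrate term by term over [-π, π]:
  ∫ (4x)^2 dx = 16·(2π^3/3); ∫ 2·4·(-10)·x dx = 0 (odd integrand); ∫ (-10)^2 dx = 100·2π.
So (1/(2π)) ∫_{-π}^{π} (4x - 10)^2 dx = 16π^2/3 + 100 = 16π^2/3 + 100.
Parseval ⇒ Σ |c_n|^2 = 16π^2/3 + 100.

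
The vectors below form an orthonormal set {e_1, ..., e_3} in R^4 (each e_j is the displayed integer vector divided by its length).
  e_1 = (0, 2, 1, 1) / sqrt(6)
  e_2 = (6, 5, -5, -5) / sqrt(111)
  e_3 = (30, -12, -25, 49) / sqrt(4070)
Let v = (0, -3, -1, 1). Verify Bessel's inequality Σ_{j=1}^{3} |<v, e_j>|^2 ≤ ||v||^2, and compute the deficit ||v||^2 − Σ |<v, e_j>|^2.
Σ |<v, e_j>|^2 = 11; ||v||^2 = 11; deficit = 0

Write each e_j = u_j / sqrt(<u_j, u_j>) where u_j is the displayed integer vector. Then <v, e_j> = <v, u_j> / sqrt(<u_j, u_j>), so |<v, e_j>|^2 = <v, u_j>^2 / <u_j, u_j>.
Coefficients: <v, e_1> = -6/sqrt(6), <v, e_2> = -15/sqrt(111), <v, e_3> = 110/sqrt(4070).
Square and sum: Σ |<v, e_j>|^2 = 11.
Compute ||v||^2 = v·v = 11.
Deficit = 11 − 11 = 0 ≥ 0, confirming Bessel's inequality. (The deficit equals ||v − Σ <v,e_j> e_j||^2, the squared distance from v to span{e_j}.)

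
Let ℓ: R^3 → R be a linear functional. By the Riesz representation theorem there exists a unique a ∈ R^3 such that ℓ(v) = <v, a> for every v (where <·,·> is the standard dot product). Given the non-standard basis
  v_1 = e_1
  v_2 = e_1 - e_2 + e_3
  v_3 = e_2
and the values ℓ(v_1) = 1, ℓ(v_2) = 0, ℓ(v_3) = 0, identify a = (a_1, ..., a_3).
a = (1, 0, -1)

Write a = (a_1, ..., a_3) in the standard basis. For each basis vector v_i, ℓ(v_i) = <v_i, a> is a linear equation in the a_j's. Collect the n equations into a matrix system V a = ℓ, where row i of V is v_i (expressed in the standard basis). Since V is invertible (lower-triangular with 1s on the diagonal, up to permutation), solve by back-substitution:
  V =
[[1, 0, 0],
 [1, -1, 1],
 [0, 1, 0]]
  V a = (1, 0, 0)
Solving gives a = (1, 0, -1).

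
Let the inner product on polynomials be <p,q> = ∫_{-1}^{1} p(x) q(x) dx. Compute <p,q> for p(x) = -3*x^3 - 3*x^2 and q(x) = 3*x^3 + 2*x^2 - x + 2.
<p,q> = -272/35

Expand the product: p(x)·q(x) = -9*x^6 - 15*x^5 - 3*x^4 - 3*x^3 - 6*x^2.
∫_{-1}^{1} of each monomial x^k gives [2/(k+1) if k even, 0 if k odd]. Integrating term-by-term (or equivalently evaluating the antiderivative F(x) = -9*x^7/7 - 5*x^6/2 - 3*x^5/5 - 3*x^4/4 - 2*x^3 at the endpoints):
  F(1) − F(−1) = -999/140 − (89/140) = -272/35.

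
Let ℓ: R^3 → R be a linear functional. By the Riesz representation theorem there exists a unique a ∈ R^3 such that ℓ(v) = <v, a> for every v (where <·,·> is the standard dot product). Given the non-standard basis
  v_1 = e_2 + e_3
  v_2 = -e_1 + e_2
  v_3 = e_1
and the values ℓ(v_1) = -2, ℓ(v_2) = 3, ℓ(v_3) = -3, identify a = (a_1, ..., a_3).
a = (-3, 0, -2)

Write a = (a_1, ..., a_3) in the standard basis. For each basis vector v_i, ℓ(v_i) = <v_i, a> is a linear equation in the a_j's. Collect the n equations into a matrix system V a = ℓ, where row i of V is v_i (expressed in the standard basis). Since V is invertible (lower-triangular with 1s on the diagonal, up to permutation), solve by back-substitution:
  V =
[[0, 1, 1],
 [-1, 1, 0],
 [1, 0, 0]]
  V a = (-2, 3, -3)
Solving gives a = (-3, 0, -2).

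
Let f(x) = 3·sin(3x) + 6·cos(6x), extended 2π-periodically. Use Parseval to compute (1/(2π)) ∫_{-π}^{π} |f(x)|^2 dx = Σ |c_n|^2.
Σ |c_n|^2 = 45/2

Expand |f|^2 and use orthogonality of {sin(nx), cos(mx)} on [-π, π]:
  ∫_{-π}^{π} sin(nx)^2 dx = π, ∫ cos(mx)^2 dx = π, and cross terms integrate to 0.
So ∫_{-π}^{π} f(x)^2 dx = 3^2 · π + 6^2 · π = (9 + 36)π.
Divide by 2π: (9 + 36)/2 = 45/2.
By Parseval, this equals Σ |c_n|^2.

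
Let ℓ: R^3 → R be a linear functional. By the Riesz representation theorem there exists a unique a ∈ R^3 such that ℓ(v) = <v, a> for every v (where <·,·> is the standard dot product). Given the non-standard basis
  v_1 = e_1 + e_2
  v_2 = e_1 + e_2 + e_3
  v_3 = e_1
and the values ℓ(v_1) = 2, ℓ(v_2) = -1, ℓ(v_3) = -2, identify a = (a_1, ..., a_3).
a = (-2, 4, -3)

Write a = (a_1, ..., a_3) in the standard basis. For each basis vector v_i, ℓ(v_i) = <v_i, a> is a linear equation in the a_j's. Collect the n equations into a matrix system V a = ℓ, where row i of V is v_i (expressed in the standard basis). Since V is invertible (lower-triangular with 1s on the diagonal, up to permutation), solve by back-substitution:
  V =
[[1, 1, 0],
 [1, 1, 1],
 [1, 0, 0]]
  V a = (2, -1, -2)
Solving gives a = (-2, 4, -3).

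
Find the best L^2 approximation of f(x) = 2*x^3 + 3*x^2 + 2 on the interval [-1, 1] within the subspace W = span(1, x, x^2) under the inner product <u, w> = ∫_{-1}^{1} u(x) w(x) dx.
g(x) = 3*x^2 + 6*x/5 + 2

The best approximation g ∈ W is the orthogonal projection of f onto W. Writing g = a_0 + a_1 x + a_2 x^2, the coefficients solve the normal equations G · a = b where
  G_{ij} = <φ_i, φ_j> and b_i = <f, φ_i>, with φ_0 = 1, φ_1 = x, φ_2 = x^2.
G =
  [2, 0, 2/3]
  [0, 2/3, 0]
  [2/3, 0, 2/5],
b = (6, 4/5, 38/15).
Solving gives a_0 = 2, a_1 = 6/5, a_2 = 3, so
  g(x) = 3*x^2 + 6*x/5 + 2.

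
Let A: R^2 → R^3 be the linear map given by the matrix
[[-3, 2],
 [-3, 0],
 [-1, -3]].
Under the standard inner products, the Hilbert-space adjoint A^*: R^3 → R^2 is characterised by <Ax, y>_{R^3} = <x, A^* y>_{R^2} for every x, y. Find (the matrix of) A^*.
A^* = A^T =
[[-3, -3, -1],
 [2, 0, -3]]

For real matrices with standard dot products, the defining identity <Ax, y> = <x, A^* y> gives (Ax)^T y = x^T (A^*) y, i.e. x^T A^T y = x^T (A^*) y. Since this holds for all x, y, we must have A^* = A^T. Therefore
A^* =
[[-3, -3, -1],
 [2, 0, -3]].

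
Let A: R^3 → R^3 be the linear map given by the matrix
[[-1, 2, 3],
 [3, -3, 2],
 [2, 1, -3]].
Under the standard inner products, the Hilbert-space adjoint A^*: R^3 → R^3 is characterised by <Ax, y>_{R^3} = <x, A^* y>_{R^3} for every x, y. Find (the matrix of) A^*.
A^* = A^T =
[[-1, 3, 2],
 [2, -3, 1],
 [3, 2, -3]]

For real matrices with standard dot products, the defining identity <Ax, y> = <x, A^* y> gives (Ax)^T y = x^T (A^*) y, i.e. x^T A^T y = x^T (A^*) y. Since this holds for all x, y, we must have A^* = A^T. Therefore
A^* =
[[-1, 3, 2],
 [2, -3, 1],
 [3, 2, -3]].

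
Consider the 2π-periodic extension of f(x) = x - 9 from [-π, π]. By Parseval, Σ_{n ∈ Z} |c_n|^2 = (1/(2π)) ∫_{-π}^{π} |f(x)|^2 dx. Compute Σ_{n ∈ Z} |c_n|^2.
Σ |c_n|^2 = π^2/3 + 81

Expand and integrate term by term over [-π, π]:
  ∫ (x)^2 dx = 1·(2π^3/3); ∫ 2·1·(-9)·x dx = 0 (odd integrand); ∫ (-9)^2 dx = 81·2π.
So (1/(2π)) ∫_{-π}^{π} (x - 9)^2 dx = 1π^2/3 + 81 = π^2/3 + 81.
Parseval ⇒ Σ |c_n|^2 = π^2/3 + 81.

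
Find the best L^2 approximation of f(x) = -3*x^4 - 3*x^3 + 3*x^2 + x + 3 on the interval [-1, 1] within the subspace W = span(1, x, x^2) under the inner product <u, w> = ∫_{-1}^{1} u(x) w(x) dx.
g(x) = 3*x^2/7 - 4*x/5 + 114/35

The best approximation g ∈ W is the orthogonal projection of f onto W. Writing g = a_0 + a_1 x + a_2 x^2, the coefficients solve the normal equations G · a = b where
  G_{ij} = <φ_i, φ_j> and b_i = <f, φ_i>, with φ_0 = 1, φ_1 = x, φ_2 = x^2.
G =
  [2, 0, 2/3]
  [0, 2/3, 0]
  [2/3, 0, 2/5],
b = (34/5, -8/15, 82/35).
Solving gives a_0 = 114/35, a_1 = -4/5, a_2 = 3/7, so
  g(x) = 3*x^2/7 - 4*x/5 + 114/35.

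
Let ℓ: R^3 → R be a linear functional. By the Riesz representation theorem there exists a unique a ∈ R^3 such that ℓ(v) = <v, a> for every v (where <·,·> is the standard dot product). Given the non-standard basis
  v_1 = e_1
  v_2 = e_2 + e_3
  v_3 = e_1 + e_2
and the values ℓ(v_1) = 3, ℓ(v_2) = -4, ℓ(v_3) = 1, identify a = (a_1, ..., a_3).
a = (3, -2, -2)

Write a = (a_1, ..., a_3) in the standard basis. For each basis vector v_i, ℓ(v_i) = <v_i, a> is a linear equation in the a_j's. Collect the n equations into a matrix system V a = ℓ, where row i of V is v_i (expressed in the standard basis). Since V is invertible (lower-triangular with 1s on the diagonal, up to permutation), solve by back-substitution:
  V =
[[1, 0, 0],
 [0, 1, 1],
 [1, 1, 0]]
  V a = (3, -4, 1)
Solving gives a = (3, -2, -2).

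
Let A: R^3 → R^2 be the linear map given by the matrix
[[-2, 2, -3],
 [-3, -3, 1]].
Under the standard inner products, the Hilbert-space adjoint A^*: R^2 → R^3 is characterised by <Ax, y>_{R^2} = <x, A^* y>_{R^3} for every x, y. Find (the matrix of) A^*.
A^* = A^T =
[[-2, -3],
 [2, -3],
 [-3, 1]]

For real matrices with standard dot products, the defining identity <Ax, y> = <x, A^* y> gives (Ax)^T y = x^T (A^*) y, i.e. x^T A^T y = x^T (A^*) y. Since this holds for all x, y, we must have A^* = A^T. Therefore
A^* =
[[-2, -3],
 [2, -3],
 [-3, 1]].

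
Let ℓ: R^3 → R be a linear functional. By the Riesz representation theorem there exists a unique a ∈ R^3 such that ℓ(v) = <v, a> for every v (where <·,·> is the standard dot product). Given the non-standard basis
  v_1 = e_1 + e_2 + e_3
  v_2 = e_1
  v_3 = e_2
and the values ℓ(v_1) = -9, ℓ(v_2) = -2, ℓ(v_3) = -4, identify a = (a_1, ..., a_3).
a = (-2, -4, -3)

Write a = (a_1, ..., a_3) in the standard basis. For each basis vector v_i, ℓ(v_i) = <v_i, a> is a linear equation in the a_j's. Collect the n equations into a matrix system V a = ℓ, where row i of V is v_i (expressed in the standard basis). Since V is invertible (lower-triangular with 1s on the diagonal, up to permutation), solve by back-substitution:
  V =
[[1, 1, 1],
 [1, 0, 0],
 [0, 1, 0]]
  V a = (-9, -2, -4)
Solving gives a = (-2, -4, -3).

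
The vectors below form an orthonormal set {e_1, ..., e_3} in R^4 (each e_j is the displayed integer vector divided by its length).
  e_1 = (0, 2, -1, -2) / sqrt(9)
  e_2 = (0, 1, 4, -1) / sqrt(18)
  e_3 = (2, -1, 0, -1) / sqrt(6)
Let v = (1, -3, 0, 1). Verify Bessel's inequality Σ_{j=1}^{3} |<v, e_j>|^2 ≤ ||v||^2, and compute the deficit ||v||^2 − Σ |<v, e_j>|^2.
Σ |<v, e_j>|^2 = 32/3; ||v||^2 = 11; deficit = 1/3

Write each e_j = u_j / sqrt(<u_j, u_j>) where u_j is the displayed integer vector. Then <v, e_j> = <v, u_j> / sqrt(<u_j, u_j>), so |<v, e_j>|^2 = <v, u_j>^2 / <u_j, u_j>.
Coefficients: <v, e_1> = -8/sqrt(9), <v, e_2> = -4/sqrt(18), <v, e_3> = 4/sqrt(6).
Square and sum: Σ |<v, e_j>|^2 = 32/3.
Compute ||v||^2 = v·v = 11.
Deficit = 11 − 32/3 = 1/3 ≥ 0, confirming Bessel's inequality. (The deficit equals ||v − Σ <v,e_j> e_j||^2, the squared distance from v to span{e_j}.)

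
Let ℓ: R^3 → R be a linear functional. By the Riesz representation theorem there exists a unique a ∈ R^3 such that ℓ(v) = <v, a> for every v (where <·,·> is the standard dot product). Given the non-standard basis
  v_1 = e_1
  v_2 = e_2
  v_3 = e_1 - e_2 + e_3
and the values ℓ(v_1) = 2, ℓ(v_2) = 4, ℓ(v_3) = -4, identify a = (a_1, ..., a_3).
a = (2, 4, -2)

Write a = (a_1, ..., a_3) in the standard basis. For each basis vector v_i, ℓ(v_i) = <v_i, a> is a linear equation in the a_j's. Collect the n equations into a matrix system V a = ℓ, where row i of V is v_i (expressed in the standard basis). Since V is invertible (lower-triangular with 1s on the diagonal, up to permutation), solve by back-substitution:
  V =
[[1, 0, 0],
 [0, 1, 0],
 [1, -1, 1]]
  V a = (2, 4, -4)
Solving gives a = (2, 4, -2).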